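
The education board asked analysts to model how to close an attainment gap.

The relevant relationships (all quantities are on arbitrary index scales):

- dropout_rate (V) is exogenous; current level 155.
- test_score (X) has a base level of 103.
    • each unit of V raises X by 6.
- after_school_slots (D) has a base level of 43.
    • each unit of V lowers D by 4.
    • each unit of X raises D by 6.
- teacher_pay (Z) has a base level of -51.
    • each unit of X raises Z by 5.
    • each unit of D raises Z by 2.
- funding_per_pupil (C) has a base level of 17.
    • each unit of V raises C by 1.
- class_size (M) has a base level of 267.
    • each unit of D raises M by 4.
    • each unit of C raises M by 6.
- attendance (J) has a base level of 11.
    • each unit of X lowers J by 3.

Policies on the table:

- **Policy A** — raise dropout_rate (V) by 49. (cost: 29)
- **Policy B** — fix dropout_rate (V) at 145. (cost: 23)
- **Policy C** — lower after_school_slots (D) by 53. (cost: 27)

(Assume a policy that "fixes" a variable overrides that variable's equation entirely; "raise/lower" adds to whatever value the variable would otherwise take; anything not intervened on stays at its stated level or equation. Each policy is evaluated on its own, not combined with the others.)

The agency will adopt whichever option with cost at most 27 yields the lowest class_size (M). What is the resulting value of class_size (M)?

Policy B (V := 145):
  V = 145
  X = 103 + 6·145 = 973
  D = 43 − 4·145 + 6·973 = 5301
  C = 17 + 145 = 162
  M = 267 + 4·5301 + 6·162 = 22443
Policy C (D − 53):
  V = 155
  X = 103 + 6·155 = 1033
  D = 43 − 4·155 + 6·1033 (−53 from intervention) = 5568
  C = 17 + 155 = 172
  M = 267 + 4·5568 + 6·172 = 23571
Comparing — Policy B: M=22443, Policy C: M=23571. Lowest is 22443 (Policy B).

22443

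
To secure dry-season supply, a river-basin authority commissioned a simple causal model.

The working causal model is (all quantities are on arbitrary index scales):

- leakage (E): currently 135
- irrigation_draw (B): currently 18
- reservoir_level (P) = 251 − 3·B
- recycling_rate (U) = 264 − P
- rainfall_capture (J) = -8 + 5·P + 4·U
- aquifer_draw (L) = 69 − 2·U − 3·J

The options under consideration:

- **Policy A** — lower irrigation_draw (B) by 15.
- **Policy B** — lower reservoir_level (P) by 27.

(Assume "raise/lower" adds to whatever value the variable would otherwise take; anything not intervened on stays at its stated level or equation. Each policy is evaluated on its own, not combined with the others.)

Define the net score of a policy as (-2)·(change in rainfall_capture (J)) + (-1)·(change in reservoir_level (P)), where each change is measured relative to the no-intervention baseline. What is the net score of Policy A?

-135

Baseline:
  B = 18
  P = 251 − 3·18 = 197
  U = 264 − 197 = 67
  J = -8 + 5·197 + 4·67 = 1245
Policy A (B − 15):
  B = 18 − 15 = 3
  P = 251 − 3·3 = 242
  U = 264 − 242 = 22
  J = -8 + 5·242 + 4·22 = 1290
ΔJ = 1290 − 1245 = 45; ΔP = 242 − 197 = 45
Score = (-2)·45 + (-1)·45 = -135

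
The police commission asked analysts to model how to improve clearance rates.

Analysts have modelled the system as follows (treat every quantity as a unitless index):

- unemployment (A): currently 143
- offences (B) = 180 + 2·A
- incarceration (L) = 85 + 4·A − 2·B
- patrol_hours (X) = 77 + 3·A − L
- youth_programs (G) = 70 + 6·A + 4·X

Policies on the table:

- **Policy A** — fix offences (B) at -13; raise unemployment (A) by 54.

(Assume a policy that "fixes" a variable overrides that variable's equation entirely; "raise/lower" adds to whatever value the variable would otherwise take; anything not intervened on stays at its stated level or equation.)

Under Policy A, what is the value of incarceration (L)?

Policy A (B := -13, A + 54):
  A = 143 + 54 = 197
  B = -13
  L = 85 + 4·197 − 2·(-13) = 899

899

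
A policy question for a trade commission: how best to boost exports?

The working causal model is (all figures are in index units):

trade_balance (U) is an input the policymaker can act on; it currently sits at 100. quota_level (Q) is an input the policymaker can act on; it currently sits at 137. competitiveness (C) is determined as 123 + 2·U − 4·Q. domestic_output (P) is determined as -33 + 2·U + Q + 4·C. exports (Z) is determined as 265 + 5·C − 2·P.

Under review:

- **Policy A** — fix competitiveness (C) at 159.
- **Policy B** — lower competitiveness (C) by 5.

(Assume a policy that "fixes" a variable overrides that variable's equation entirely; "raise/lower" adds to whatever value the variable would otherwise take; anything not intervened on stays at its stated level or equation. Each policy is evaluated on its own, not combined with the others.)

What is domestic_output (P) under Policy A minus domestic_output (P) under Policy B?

1556

Policy A (C := 159):
  U = 100
  Q = 137
  C = 159
  P = -33 + 2·100 + 137 + 4·159 = 940
Policy B (C − 5):
  U = 100
  Q = 137
  C = 123 + 2·100 − 4·137 (−5 from intervention) = -230
  P = -33 + 2·100 + 137 + 4·(-230) = -616
P: 940 − (-616) = 1556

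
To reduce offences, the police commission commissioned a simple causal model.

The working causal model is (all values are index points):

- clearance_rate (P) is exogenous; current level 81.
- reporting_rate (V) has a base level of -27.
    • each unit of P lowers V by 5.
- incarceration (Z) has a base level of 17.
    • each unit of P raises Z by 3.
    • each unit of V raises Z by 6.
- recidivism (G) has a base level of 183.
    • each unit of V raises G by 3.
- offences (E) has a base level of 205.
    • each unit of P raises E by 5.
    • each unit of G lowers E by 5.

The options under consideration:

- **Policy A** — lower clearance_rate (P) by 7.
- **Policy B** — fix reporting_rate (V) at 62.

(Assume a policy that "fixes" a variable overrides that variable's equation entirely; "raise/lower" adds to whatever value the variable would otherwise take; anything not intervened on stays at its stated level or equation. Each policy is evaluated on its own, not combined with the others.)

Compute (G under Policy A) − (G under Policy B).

Policy A (P − 7):
  P = 81 − 7 = 74
  V = -27 − 5·74 = -397
  G = 183 + 3·(-397) = -1008
Policy B (V := 62):
  P = 81
  V = 62
  G = 183 + 3·62 = 369
G: -1008 − 369 = -1377

-1377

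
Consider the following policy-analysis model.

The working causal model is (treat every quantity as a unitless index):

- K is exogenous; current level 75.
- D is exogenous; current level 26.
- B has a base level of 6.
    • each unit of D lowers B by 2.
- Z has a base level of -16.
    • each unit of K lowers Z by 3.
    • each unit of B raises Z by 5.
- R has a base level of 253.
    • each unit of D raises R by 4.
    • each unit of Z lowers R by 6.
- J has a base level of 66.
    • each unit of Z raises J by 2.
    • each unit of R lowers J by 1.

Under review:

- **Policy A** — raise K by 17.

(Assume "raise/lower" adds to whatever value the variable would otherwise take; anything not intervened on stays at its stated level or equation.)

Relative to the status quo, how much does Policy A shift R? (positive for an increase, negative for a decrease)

Baseline:
  K = 75
  D = 26
  B = 6 − 2·26 = -46
  Z = -16 − 3·75 + 5·(-46) = -471
  R = 253 + 4·26 − 6·(-471) = 3183
Policy A (K + 17):
  K = 75 + 17 = 92
  D = 26
  B = 6 − 2·26 = -46
  Z = -16 − 3·92 + 5·(-46) = -522
  R = 253 + 4·26 − 6·(-522) = 3489
Change in R: 3489 − 3183 = 306

306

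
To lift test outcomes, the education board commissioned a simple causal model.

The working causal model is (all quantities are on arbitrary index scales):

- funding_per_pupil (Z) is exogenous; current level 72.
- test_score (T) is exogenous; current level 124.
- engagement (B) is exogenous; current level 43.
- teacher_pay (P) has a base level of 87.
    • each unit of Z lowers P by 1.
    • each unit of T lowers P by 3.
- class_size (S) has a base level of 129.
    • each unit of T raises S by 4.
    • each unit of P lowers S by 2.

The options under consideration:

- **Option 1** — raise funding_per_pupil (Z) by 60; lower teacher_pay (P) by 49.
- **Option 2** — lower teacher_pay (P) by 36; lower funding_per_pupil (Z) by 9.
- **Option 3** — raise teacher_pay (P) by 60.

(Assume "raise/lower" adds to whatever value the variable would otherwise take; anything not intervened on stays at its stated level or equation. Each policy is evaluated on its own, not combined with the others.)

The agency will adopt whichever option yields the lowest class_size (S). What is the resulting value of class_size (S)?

1219

Option 1 (Z + 60, P − 49):
  Z = 72 + 60 = 132
  T = 124
  P = 87 − 132 − 3·124 (−49 from intervention) = -466
  S = 129 + 4·124 − 2·(-466) = 1557
Option 2 (P − 36, Z − 9):
  Z = 72 − 9 = 63
  T = 124
  P = 87 − 63 − 3·124 (−36 from intervention) = -384
  S = 129 + 4·124 − 2·(-384) = 1393
Option 3 (P + 60):
  Z = 72
  T = 124
  P = 87 − 72 − 3·124 (+60 from intervention) = -297
  S = 129 + 4·124 − 2·(-297) = 1219
Comparing — Option 1: S=1557, Option 2: S=1393, Option 3: S=1219. Lowest is 1219 (Option 3).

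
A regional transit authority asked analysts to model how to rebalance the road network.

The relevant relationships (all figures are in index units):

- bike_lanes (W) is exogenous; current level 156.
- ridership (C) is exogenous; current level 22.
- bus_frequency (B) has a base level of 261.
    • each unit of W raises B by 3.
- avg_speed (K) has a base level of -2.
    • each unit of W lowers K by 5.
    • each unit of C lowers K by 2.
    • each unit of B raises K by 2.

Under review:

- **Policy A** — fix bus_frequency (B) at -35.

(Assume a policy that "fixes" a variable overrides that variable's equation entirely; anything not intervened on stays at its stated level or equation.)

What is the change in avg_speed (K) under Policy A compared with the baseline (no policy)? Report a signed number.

Baseline:
  W = 156
  C = 22
  B = 261 + 3·156 = 729
  K = -2 − 5·156 − 2·22 + 2·729 = 632
Policy A (B := -35):
  W = 156
  C = 22
  B = -35
  K = -2 − 5·156 − 2·22 + 2·(-35) = -896
Change in K: -896 − 632 = -1528

-1528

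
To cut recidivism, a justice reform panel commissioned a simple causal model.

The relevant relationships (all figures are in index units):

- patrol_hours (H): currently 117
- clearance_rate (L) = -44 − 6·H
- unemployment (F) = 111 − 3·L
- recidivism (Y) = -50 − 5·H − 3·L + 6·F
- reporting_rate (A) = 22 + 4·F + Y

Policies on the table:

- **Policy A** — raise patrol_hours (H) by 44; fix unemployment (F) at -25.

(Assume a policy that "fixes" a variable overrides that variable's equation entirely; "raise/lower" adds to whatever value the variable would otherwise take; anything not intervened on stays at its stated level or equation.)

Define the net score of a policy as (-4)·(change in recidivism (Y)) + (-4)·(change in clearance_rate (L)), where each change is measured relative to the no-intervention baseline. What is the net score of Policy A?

Baseline:
  H = 117
  L = -44 − 6·117 = -746
  F = 111 − 3·(-746) = 2349
  Y = -50 − 5·117 − 3·(-746) + 6·2349 = 15697
Policy A (H + 44, F := -25):
  H = 117 + 44 = 161
  L = -44 − 6·161 = -1010
  F = -25
  Y = -50 − 5·161 − 3·(-1010) + 6·(-25) = 2025
ΔY = 2025 − 15697 = -13672; ΔL = -1010 − (-746) = -264
Score = (-4)·(-13672) + (-4)·(-264) = 55744

55744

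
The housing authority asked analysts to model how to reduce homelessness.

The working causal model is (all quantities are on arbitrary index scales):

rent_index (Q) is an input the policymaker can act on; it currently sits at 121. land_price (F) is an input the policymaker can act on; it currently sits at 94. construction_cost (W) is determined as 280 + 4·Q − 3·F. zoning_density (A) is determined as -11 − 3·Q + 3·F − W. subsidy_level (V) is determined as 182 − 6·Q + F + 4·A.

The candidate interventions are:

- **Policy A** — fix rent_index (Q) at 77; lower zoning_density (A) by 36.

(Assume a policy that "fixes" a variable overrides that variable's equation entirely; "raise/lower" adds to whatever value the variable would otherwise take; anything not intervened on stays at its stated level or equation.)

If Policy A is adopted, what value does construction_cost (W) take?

306

Policy A (Q := 77, A − 36):
  Q = 77
  F = 94
  W = 280 + 4·77 − 3·94 = 306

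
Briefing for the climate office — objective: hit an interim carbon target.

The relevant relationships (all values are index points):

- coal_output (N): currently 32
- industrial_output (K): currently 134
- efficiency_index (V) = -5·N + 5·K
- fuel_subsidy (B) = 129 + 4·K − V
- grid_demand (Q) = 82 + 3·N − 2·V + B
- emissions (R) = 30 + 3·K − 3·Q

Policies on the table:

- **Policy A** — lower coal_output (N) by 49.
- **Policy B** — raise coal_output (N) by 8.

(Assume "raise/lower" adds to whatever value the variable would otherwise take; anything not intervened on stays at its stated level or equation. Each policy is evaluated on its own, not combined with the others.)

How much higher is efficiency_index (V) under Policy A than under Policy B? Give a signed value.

Policy A (N − 49):
  N = 32 − 49 = -17
  K = 134
  V = 0 − 5·(-17) + 5·134 = 755
Policy B (N + 8):
  N = 32 + 8 = 40
  K = 134
  V = 0 − 5·40 + 5·134 = 470
V: 755 − 470 = 285

285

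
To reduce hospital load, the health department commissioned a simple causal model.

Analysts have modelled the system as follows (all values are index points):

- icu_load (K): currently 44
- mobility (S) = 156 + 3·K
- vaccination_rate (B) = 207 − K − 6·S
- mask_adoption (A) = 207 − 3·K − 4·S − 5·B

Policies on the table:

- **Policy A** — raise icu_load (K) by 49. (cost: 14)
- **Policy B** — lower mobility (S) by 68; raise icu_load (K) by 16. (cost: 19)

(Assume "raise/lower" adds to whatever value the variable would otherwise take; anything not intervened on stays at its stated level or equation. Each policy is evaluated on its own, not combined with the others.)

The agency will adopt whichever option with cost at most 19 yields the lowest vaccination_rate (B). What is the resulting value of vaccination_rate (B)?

-2496

Policy A (K + 49):
  K = 44 + 49 = 93
  S = 156 + 3·93 = 435
  B = 207 − 93 − 6·435 = -2496
Policy B (S − 68, K + 16):
  K = 44 + 16 = 60
  S = 156 + 3·60 (−68 from intervention) = 268
  B = 207 − 60 − 6·268 = -1461
Comparing — Policy A: B=-2496, Policy B: B=-1461. Lowest is -2496 (Policy A).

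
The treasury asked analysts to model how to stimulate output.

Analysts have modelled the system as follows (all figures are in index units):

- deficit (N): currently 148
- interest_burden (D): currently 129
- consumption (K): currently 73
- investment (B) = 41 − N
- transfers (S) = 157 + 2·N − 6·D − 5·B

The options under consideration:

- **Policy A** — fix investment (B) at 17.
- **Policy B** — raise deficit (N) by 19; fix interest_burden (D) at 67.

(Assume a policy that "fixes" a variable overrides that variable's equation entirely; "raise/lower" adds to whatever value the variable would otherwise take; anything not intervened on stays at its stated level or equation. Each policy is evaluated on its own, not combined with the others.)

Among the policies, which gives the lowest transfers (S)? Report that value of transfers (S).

-406

Policy A (B := 17):
  N = 148
  D = 129
  B = 17
  S = 157 + 2·148 − 6·129 − 5·17 = -406
Policy B (N + 19, D := 67):
  N = 148 + 19 = 167
  D = 67
  B = 41 − 167 = -126
  S = 157 + 2·167 − 6·67 − 5·(-126) = 719
Comparing — Policy A: S=-406, Policy B: S=719. Lowest is -406 (Policy A).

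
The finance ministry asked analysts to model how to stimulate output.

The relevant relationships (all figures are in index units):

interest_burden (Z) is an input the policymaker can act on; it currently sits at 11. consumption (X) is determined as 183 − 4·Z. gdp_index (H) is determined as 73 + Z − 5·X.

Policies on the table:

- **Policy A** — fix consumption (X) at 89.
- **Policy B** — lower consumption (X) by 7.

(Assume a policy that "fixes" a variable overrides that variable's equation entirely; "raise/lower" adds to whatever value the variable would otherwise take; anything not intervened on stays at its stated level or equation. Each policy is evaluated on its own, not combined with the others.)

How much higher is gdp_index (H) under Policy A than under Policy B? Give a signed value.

215

Policy A (X := 89):
  Z = 11
  X = 89
  H = 73 + 11 − 5·89 = -361
Policy B (X − 7):
  Z = 11
  X = 183 − 4·11 (−7 from intervention) = 132
  H = 73 + 11 − 5·132 = -576
H: -361 − (-576) = 215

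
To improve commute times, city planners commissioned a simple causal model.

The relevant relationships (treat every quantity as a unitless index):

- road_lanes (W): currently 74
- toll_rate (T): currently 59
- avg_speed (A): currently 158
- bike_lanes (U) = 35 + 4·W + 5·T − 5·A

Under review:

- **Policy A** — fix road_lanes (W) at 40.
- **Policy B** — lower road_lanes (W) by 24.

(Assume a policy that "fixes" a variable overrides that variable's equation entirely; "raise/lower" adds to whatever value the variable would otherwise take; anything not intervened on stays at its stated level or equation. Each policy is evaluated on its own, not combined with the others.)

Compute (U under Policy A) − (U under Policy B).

-40

Policy A (W := 40):
  W = 40
  T = 59
  A = 158
  U = 35 + 4·40 + 5·59 − 5·158 = -300
Policy B (W − 24):
  W = 74 − 24 = 50
  T = 59
  A = 158
  U = 35 + 4·50 + 5·59 − 5·158 = -260
U: -300 − (-260) = -40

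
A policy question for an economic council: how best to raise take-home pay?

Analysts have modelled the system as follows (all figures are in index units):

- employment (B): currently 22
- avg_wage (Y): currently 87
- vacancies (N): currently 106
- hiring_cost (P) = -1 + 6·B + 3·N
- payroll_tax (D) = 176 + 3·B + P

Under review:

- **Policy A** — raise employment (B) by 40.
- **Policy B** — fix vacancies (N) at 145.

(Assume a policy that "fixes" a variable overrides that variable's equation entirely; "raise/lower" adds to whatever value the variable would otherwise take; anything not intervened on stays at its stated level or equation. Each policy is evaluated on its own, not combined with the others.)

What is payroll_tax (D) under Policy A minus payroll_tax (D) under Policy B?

243

Policy A (B + 40):
  B = 22 + 40 = 62
  N = 106
  P = -1 + 6·62 + 3·106 = 689
  D = 176 + 3·62 + 689 = 1051
Policy B (N := 145):
  B = 22
  N = 145
  P = -1 + 6·22 + 3·145 = 566
  D = 176 + 3·22 + 566 = 808
D: 1051 − 808 = 243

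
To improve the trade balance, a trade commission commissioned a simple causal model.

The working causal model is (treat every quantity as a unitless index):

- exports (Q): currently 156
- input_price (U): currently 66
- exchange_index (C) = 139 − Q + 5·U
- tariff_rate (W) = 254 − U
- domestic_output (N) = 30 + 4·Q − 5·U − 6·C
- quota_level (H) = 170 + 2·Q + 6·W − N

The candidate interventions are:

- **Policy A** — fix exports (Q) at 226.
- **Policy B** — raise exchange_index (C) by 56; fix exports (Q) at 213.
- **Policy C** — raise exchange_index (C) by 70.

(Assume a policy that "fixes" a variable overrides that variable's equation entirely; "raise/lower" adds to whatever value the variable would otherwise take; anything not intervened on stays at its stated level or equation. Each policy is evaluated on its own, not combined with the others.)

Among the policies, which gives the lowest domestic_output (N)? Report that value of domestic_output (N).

-1974

Policy A (Q := 226):
  Q = 226
  U = 66
  C = 139 − 226 + 5·66 = 243
  N = 30 + 4·226 − 5·66 − 6·243 = -854
Policy B (C + 56, Q := 213):
  Q = 213
  U = 66
  C = 139 − 213 + 5·66 (+56 from intervention) = 312
  N = 30 + 4·213 − 5·66 − 6·312 = -1320
Policy C (C + 70):
  Q = 156
  U = 66
  C = 139 − 156 + 5·66 (+70 from intervention) = 383
  N = 30 + 4·156 − 5·66 − 6·383 = -1974
Comparing — Policy A: N=-854, Policy B: N=-1320, Policy C: N=-1974. Lowest is -1974 (Policy C).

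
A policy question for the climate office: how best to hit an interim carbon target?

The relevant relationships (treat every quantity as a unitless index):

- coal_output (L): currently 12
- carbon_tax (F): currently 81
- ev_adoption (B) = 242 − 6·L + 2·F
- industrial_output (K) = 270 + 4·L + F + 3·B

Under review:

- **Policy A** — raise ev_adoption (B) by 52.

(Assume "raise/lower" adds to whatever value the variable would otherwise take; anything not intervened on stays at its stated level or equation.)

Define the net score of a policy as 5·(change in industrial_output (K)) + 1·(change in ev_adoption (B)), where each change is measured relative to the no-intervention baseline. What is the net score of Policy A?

Baseline:
  L = 12
  F = 81
  B = 242 − 6·12 + 2·81 = 332
  K = 270 + 4·12 + 81 + 3·332 = 1395
Policy A (B + 52):
  L = 12
  F = 81
  B = 242 − 6·12 + 2·81 (+52 from intervention) = 384
  K = 270 + 4·12 + 81 + 3·384 = 1551
ΔK = 1551 − 1395 = 156; ΔB = 384 − 332 = 52
Score = 5·156 + 1·52 = 832

832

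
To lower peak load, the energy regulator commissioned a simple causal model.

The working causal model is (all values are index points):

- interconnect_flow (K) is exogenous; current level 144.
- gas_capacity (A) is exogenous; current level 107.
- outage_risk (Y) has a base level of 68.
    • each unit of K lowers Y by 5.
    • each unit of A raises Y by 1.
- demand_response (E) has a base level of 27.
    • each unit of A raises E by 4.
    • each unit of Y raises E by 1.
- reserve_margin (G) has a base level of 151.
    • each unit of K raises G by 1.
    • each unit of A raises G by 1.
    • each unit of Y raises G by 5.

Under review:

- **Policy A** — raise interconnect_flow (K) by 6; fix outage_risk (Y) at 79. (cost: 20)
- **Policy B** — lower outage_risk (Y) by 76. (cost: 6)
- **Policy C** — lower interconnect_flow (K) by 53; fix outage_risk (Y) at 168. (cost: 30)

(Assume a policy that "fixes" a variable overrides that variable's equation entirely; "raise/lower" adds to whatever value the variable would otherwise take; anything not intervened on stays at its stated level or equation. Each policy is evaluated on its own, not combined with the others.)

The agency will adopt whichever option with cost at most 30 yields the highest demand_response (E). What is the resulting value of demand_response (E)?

Policy A (K + 6, Y := 79):
  K = 144 + 6 = 150
  A = 107
  Y = 79
  E = 27 + 4·107 + 79 = 534
Policy B (Y − 76):
  K = 144
  A = 107
  Y = 68 − 5·144 + 107 (−76 from intervention) = -621
  E = 27 + 4·107 + (-621) = -166
Policy C (K − 53, Y := 168):
  K = 144 − 53 = 91
  A = 107
  Y = 168
  E = 27 + 4·107 + 168 = 623
Comparing — Policy A: E=534, Policy B: E=-166, Policy C: E=623. Highest is 623 (Policy C).

623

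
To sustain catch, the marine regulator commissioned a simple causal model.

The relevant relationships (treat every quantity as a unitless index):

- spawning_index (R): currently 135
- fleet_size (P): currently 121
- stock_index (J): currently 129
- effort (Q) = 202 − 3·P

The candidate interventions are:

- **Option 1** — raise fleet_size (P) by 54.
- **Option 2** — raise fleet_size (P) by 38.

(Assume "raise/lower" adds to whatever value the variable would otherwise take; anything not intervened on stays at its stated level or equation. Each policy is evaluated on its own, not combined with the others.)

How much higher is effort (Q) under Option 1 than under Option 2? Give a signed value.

Option 1 (P + 54):
  P = 121 + 54 = 175
  Q = 202 − 3·175 = -323
Option 2 (P + 38):
  P = 121 + 38 = 159
  Q = 202 − 3·159 = -275
Q: -323 − (-275) = -48

-48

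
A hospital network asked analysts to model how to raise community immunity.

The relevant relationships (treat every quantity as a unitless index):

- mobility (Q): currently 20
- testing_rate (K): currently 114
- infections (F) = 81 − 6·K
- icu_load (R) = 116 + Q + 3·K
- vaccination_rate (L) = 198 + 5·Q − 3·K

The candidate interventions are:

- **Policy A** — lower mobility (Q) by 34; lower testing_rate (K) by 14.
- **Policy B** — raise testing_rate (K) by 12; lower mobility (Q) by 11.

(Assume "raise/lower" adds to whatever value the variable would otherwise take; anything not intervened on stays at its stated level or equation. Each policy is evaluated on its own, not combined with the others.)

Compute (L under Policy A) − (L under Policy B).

-37

Policy A (Q − 34, K − 14):
  Q = 20 − 34 = -14
  K = 114 − 14 = 100
  L = 198 + 5·(-14) − 3·100 = -172
Policy B (K + 12, Q − 11):
  Q = 20 − 11 = 9
  K = 114 + 12 = 126
  L = 198 + 5·9 − 3·126 = -135
L: -172 − (-135) = -37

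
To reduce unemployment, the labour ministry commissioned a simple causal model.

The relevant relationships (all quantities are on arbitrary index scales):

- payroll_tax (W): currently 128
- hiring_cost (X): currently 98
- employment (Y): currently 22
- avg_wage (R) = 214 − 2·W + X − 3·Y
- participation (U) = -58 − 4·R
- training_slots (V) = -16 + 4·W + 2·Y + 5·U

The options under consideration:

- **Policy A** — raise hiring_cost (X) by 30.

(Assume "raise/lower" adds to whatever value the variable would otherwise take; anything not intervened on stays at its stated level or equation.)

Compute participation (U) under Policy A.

-138

Policy A (X + 30):
  W = 128
  X = 98 + 30 = 128
  Y = 22
  R = 214 − 2·128 + 128 − 3·22 = 20
  U = -58 − 4·20 = -138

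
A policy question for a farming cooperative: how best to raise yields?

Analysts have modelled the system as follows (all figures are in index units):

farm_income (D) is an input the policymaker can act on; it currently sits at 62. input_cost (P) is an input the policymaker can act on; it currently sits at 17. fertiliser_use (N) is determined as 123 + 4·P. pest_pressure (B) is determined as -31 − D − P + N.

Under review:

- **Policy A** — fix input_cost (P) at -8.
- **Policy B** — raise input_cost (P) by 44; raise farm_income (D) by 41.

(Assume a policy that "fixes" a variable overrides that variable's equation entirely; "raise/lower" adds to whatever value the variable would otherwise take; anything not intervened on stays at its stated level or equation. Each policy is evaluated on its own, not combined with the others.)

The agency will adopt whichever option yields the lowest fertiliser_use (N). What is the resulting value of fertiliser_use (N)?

Policy A (P := -8):
  P = -8
  N = 123 + 4·(-8) = 91
Policy B (P + 44, D + 41):
  P = 17 + 44 = 61
  N = 123 + 4·61 = 367
Comparing — Policy A: N=91, Policy B: N=367. Lowest is 91 (Policy A).

91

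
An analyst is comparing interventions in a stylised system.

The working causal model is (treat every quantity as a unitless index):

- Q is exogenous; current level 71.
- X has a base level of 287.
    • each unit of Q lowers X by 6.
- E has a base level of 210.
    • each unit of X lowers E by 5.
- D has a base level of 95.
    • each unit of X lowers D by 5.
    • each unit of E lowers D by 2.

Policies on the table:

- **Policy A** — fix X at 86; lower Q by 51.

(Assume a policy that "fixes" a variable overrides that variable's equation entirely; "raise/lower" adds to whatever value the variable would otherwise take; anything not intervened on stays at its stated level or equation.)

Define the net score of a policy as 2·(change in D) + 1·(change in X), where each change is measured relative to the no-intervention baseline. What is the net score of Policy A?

Baseline:
  Q = 71
  X = 287 − 6·71 = -139
  E = 210 − 5·(-139) = 905
  D = 95 − 5·(-139) − 2·905 = -1020
Policy A (X := 86, Q − 51):
  Q = 71 − 51 = 20
  X = 86
  E = 210 − 5·86 = -220
  D = 95 − 5·86 − 2·(-220) = 105
ΔD = 105 − (-1020) = 1125; ΔX = 86 − (-139) = 225
Score = 2·1125 + 1·225 = 2475

2475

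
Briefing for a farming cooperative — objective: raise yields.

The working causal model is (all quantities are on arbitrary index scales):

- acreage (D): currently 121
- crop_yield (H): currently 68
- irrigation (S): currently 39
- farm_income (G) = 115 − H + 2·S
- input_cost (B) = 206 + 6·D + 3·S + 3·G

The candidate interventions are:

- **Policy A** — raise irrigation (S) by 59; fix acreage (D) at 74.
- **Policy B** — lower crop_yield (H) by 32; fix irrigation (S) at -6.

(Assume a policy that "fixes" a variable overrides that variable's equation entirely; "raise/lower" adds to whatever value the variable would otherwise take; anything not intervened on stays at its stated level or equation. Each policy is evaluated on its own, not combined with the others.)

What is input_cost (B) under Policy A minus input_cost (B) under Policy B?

Policy A (S + 59, D := 74):
  D = 74
  H = 68
  S = 39 + 59 = 98
  G = 115 − 68 + 2·98 = 243
  B = 206 + 6·74 + 3·98 + 3·243 = 1673
Policy B (H − 32, S := -6):
  D = 121
  H = 68 − 32 = 36
  S = -6
  G = 115 − 36 + 2·(-6) = 67
  B = 206 + 6·121 + 3·(-6) + 3·67 = 1115
B: 1673 − 1115 = 558

558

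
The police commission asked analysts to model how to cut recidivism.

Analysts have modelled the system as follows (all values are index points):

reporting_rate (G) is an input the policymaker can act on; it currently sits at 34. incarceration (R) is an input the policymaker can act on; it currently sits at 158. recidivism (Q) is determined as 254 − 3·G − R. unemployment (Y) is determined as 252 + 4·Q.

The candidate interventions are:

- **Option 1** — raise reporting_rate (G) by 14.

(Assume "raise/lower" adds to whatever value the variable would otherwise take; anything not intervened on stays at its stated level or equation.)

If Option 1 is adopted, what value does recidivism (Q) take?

-48

Option 1 (G + 14):
  G = 34 + 14 = 48
  R = 158
  Q = 254 − 3·48 − 158 = -48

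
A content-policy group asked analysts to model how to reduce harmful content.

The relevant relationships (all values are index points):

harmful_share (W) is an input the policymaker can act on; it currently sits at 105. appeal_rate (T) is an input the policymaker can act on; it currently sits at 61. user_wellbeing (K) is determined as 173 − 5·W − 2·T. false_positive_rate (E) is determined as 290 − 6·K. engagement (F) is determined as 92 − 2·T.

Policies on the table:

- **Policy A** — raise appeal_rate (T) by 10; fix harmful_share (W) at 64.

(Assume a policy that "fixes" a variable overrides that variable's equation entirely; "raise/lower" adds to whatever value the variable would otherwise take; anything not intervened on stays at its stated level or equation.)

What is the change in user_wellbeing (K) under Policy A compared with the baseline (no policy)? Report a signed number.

Baseline:
  W = 105
  T = 61
  K = 173 − 5·105 − 2·61 = -474
Policy A (T + 10, W := 64):
  W = 64
  T = 61 + 10 = 71
  K = 173 − 5·64 − 2·71 = -289
Change in K: -289 − (-474) = 185

185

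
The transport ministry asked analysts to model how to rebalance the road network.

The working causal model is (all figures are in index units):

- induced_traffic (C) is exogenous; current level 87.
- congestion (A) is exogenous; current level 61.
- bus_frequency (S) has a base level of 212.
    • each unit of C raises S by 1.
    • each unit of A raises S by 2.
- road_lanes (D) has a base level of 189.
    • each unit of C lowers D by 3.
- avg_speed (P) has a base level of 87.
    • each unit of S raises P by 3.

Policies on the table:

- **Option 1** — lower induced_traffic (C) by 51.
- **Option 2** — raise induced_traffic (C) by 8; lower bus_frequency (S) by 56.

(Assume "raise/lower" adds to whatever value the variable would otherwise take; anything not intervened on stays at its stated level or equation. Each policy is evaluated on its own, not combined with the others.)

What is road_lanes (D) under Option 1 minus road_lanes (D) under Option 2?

Option 1 (C − 51):
  C = 87 − 51 = 36
  D = 189 − 3·36 = 81
Option 2 (C + 8, S − 56):
  C = 87 + 8 = 95
  D = 189 − 3·95 = -96
D: 81 − (-96) = 177

177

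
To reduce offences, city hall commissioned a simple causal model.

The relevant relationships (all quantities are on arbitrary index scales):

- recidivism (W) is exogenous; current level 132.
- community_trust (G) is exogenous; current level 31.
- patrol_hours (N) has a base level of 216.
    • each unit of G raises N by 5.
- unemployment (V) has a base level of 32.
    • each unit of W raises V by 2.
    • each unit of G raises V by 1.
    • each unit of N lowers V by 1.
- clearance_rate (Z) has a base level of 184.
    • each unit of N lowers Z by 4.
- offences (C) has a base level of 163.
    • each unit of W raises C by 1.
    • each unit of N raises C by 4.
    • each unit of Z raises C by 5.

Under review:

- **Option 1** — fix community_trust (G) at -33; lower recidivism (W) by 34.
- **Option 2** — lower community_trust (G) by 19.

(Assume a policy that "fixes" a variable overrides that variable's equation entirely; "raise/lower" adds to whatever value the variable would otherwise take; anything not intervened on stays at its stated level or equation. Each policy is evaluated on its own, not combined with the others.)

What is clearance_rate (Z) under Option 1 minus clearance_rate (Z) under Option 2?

Option 1 (G := -33, W − 34):
  G = -33
  N = 216 + 5·(-33) = 51
  Z = 184 − 4·51 = -20
Option 2 (G − 19):
  G = 31 − 19 = 12
  N = 216 + 5·12 = 276
  Z = 184 − 4·276 = -920
Z: -20 − (-920) = 900

900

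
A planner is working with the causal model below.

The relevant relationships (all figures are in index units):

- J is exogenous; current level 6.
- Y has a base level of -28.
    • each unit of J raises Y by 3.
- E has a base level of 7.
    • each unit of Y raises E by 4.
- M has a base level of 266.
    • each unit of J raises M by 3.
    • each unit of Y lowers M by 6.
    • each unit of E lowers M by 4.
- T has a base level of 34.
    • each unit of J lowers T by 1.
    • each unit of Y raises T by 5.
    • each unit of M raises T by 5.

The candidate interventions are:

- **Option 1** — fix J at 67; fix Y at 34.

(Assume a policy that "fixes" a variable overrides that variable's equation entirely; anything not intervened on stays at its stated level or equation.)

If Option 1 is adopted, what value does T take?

-1408

Option 1 (J := 67, Y := 34):
  J = 67
  Y = 34
  E = 7 + 4·34 = 143
  M = 266 + 3·67 − 6·34 − 4·143 = -309
  T = 34 − 67 + 5·34 + 5·(-309) = -1408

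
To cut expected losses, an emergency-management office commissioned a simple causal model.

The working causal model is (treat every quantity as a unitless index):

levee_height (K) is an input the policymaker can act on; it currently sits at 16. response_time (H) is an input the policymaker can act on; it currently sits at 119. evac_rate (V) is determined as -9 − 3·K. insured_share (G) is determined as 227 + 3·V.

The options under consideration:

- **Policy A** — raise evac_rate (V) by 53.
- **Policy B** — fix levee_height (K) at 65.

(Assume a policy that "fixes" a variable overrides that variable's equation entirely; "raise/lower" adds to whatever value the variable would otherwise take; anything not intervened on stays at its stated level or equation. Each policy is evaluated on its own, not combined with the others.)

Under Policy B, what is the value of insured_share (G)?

-385

Policy B (K := 65):
  K = 65
  V = -9 − 3·65 = -204
  G = 227 + 3·(-204) = -385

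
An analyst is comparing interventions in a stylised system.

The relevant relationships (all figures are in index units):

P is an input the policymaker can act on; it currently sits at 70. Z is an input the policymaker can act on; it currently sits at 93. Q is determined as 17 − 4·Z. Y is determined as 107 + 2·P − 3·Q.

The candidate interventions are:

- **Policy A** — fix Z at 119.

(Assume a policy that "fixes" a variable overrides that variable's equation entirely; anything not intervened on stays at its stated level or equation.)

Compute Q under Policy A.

Policy A (Z := 119):
  Z = 119
  Q = 17 − 4·119 = -459

-459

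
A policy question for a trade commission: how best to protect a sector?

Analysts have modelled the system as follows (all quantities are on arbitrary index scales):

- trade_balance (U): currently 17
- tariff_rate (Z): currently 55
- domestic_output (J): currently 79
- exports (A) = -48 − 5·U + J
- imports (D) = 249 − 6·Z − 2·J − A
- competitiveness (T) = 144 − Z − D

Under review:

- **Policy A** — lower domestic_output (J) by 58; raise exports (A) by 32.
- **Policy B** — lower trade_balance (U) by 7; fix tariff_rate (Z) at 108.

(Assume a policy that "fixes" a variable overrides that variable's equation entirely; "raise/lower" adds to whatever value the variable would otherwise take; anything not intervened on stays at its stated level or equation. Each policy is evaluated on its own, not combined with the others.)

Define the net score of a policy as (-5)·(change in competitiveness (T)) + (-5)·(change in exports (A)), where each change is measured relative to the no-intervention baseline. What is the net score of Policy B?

Baseline:
  U = 17
  Z = 55
  J = 79
  A = -48 − 5·17 + 79 = -54
  D = 249 − 6·55 − 2·79 − (-54) = -185
  T = 144 − 55 − (-185) = 274
Policy B (U − 7, Z := 108):
  U = 17 − 7 = 10
  Z = 108
  J = 79
  A = -48 − 5·10 + 79 = -19
  D = 249 − 6·108 − 2·79 − (-19) = -538
  T = 144 − 108 − (-538) = 574
ΔT = 574 − 274 = 300; ΔA = -19 − (-54) = 35
Score = (-5)·300 + (-5)·35 = -1675

-1675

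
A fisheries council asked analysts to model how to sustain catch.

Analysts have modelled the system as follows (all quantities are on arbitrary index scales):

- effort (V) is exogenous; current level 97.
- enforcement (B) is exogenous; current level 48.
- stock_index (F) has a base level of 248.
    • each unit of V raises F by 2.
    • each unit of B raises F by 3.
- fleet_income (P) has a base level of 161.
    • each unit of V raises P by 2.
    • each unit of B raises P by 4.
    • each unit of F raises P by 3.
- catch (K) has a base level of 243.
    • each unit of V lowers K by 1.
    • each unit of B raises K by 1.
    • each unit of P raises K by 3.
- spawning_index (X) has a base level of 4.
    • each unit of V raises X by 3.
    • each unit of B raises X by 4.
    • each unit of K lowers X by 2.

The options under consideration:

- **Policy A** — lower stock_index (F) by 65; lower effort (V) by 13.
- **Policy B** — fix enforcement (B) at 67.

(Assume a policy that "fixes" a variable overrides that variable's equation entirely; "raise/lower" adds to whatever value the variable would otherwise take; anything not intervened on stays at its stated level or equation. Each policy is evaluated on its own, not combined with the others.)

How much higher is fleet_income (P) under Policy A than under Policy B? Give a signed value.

Policy A (F − 65, V − 13):
  V = 97 − 13 = 84
  B = 48
  F = 248 + 2·84 + 3·48 (−65 from intervention) = 495
  P = 161 + 2·84 + 4·48 + 3·495 = 2006
Policy B (B := 67):
  V = 97
  B = 67
  F = 248 + 2·97 + 3·67 = 643
  P = 161 + 2·97 + 4·67 + 3·643 = 2552
P: 2006 − 2552 = -546

-546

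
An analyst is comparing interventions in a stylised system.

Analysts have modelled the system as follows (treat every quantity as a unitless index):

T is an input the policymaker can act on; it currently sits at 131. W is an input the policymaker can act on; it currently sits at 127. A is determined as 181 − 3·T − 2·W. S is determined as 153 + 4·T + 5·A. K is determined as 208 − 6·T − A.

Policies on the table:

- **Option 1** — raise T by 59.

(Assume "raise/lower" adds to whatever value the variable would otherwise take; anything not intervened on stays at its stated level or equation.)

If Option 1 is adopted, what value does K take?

Option 1 (T + 59):
  T = 131 + 59 = 190
  W = 127
  A = 181 − 3·190 − 2·127 = -643
  K = 208 − 6·190 − (-643) = -289

-289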